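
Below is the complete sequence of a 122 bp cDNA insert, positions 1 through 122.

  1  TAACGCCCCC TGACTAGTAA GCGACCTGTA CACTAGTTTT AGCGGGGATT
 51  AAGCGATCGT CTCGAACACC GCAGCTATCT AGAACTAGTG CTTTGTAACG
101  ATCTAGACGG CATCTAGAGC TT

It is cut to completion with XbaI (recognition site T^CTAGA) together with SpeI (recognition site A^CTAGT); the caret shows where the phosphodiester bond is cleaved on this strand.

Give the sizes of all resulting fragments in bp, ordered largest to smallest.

46, 19, 18, 13, 11, 9, 6 bp

XbaI sites (TCTAGA) start at positions 78, 102, 113.
XbaI cuts after the first base of each site, so after positions 78, 102, 113.
SpeI sites (ACTAGT) start at positions 13, 32, 84.
SpeI cuts after the first base of each site, so after positions 13, 32, 84.
Combined cut positions: 13, 32, 78, 84, 102, 113.
Linear molecule, 6 cuts → 7 fragments:
  1–13 → 13 bp
  14–32 → 19 bp
  33–78 → 46 bp
  79–84 → 6 bp
  85–102 → 18 bp
  103–113 → 11 bp
  114–122 → 9 bp
Sorted largest to smallest: 46, 19, 18, 13, 11, 9, 6 bp.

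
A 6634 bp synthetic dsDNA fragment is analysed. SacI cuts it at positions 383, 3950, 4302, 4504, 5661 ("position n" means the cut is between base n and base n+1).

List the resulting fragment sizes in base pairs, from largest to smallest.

Linear molecule, 5 cuts → 6 fragments:
  383 − 0 = 383 bp
  3950 − 383 = 3567 bp
  4302 − 3950 = 352 bp
  4504 − 4302 = 202 bp
  5661 − 4504 = 1157 bp
  6634 − 5661 = 973 bp
Sorted largest to smallest: 3567, 1157, 973, 383, 352, 202 bp.

3567, 1157, 973, 383, 352, 202 bp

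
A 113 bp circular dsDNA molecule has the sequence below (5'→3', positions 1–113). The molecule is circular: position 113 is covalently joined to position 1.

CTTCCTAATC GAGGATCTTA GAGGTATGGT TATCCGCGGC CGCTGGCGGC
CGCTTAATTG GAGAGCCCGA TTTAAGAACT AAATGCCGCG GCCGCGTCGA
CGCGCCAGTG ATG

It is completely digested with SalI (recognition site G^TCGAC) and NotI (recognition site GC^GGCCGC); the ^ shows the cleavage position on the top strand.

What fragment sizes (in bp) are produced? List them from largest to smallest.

54, 42, 10, 7 bp

The SalI site (GTCGAC) starts at position 96.
SalI cuts after the first base of each site, so after position 96.
NotI sites (GCGGCCGC) start at positions 36, 46, 88.
NotI cuts after base 2 of each site, so after positions 37, 47, 89.
Combined cut positions: 37, 47, 89, 96.
Circular molecule, 4 cuts → 4 fragments:
  38–47 → 10 bp
  48–89 → 42 bp
  90–96 → 7 bp
  97–113 then 1–37 → 17 + 37 = 54 bp
Sorted largest to smallest: 54, 42, 10, 7 bp.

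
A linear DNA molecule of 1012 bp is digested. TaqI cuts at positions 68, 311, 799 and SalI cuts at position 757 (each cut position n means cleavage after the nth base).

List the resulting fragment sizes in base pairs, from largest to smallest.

446, 243, 213, 68, 42 bp

Combined cut positions (sorted): 68, 311, 757, 799.
Linear molecule, 4 cuts → 5 fragments:
  68 − 0 = 68 bp
  311 − 68 = 243 bp
  757 − 311 = 446 bp
  799 − 757 = 42 bp
  1012 − 799 = 213 bp
Sorted largest to smallest: 446, 243, 213, 68, 42 bp.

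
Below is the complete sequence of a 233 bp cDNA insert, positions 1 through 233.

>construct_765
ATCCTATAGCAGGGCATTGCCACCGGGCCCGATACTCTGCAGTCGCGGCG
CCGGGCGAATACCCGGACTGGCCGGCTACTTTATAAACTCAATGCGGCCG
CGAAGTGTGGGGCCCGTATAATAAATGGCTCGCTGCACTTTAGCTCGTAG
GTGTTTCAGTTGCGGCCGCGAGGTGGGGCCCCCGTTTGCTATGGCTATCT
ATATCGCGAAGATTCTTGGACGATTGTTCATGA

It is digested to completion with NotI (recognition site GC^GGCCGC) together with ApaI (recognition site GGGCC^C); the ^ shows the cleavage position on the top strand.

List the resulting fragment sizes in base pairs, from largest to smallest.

66, 53, 49, 29, 19, 17 bp

NotI sites (GCGGCCGC) start at positions 94, 162.
NotI cuts after base 2 of each site, so after positions 95, 163.
ApaI sites (GGGCCC) start at positions 25, 110, 176.
ApaI cuts after base 5 of each site (before the last base), so after positions 29, 114, 180.
Combined cut positions: 29, 95, 114, 163, 180.
Linear molecule, 5 cuts → 6 fragments:
  1–29 → 29 bp
  30–95 → 66 bp
  96–114 → 19 bp
  115–163 → 49 bp
  164–180 → 17 bp
  181–233 → 53 bp
Sorted largest to smallest: 66, 53, 49, 29, 19, 17 bp.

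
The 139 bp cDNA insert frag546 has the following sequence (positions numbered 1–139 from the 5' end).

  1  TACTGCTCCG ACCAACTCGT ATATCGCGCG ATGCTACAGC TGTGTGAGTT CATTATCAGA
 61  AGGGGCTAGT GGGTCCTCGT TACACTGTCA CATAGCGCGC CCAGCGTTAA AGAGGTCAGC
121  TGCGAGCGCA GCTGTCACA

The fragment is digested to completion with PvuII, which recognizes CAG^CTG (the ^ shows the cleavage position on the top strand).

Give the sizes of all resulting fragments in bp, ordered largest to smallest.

PvuII sites (CAGCTG) start at positions 37, 117, 129.
PvuII cuts after base 3 of each site, so after positions 39, 119, 131.
Linear molecule, 3 cuts → 4 fragments:
  1–39 → 39 bp
  40–119 → 80 bp
  120–131 → 12 bp
  132–139 → 8 bp
Sorted largest to smallest: 80, 39, 12, 8 bp.

80, 39, 12, 8 bp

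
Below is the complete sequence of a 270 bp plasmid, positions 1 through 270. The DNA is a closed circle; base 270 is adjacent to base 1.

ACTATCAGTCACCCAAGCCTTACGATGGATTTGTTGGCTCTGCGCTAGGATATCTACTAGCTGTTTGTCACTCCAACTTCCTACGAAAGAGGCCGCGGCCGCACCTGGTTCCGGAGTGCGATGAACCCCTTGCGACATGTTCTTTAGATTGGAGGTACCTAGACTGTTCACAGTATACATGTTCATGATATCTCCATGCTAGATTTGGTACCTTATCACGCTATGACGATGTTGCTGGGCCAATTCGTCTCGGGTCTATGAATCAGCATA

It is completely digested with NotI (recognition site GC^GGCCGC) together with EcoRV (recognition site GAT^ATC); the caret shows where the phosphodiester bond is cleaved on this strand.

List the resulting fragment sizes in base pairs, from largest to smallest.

132, 93, 45 bp

The NotI site (GCGGCCGC) starts at position 95.
NotI cuts after base 2 of each site, so after position 96.
EcoRV sites (GATATC) start at positions 49, 187.
EcoRV cuts after base 3 of each site, so after positions 51, 189.
Combined cut positions: 51, 96, 189.
Circular molecule, 3 cuts → 3 fragments:
  52–96 → 45 bp
  97–189 → 93 bp
  190–270 then 1–51 → 81 + 51 = 132 bp
Sorted largest to smallest: 132, 93, 45 bp.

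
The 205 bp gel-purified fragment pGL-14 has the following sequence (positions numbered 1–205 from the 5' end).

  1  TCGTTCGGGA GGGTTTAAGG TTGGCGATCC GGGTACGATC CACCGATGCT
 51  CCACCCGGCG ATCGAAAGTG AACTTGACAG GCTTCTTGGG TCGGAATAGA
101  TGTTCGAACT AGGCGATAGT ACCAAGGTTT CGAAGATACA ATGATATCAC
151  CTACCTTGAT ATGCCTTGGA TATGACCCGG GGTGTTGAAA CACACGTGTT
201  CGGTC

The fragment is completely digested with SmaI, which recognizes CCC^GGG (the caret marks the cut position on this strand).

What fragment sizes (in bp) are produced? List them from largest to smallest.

178, 27 bp

The SmaI site (CCCGGG) starts at position 176.
SmaI cuts after base 3 of each site, so after position 178.
Linear molecule, 1 cut → 2 fragments:
  1–178 → 178 bp
  179–205 → 27 bp
Sorted largest to smallest: 178, 27 bp.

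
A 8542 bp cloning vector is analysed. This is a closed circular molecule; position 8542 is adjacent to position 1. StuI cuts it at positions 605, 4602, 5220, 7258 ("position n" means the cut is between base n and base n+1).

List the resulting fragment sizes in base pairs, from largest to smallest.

3997, 2038, 1889, 618 bp

Circular molecule, 4 cuts → 4 fragments:
  4602 − 605 = 3997 bp
  5220 − 4602 = 618 bp
  7258 − 5220 = 2038 bp
  wrap: 8542 − 7258 + 605 = 1889 bp
Sorted largest to smallest: 3997, 2038, 1889, 618 bp.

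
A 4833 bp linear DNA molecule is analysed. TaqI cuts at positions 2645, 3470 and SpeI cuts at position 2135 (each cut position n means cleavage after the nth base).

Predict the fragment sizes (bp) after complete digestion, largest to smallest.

2135, 1363, 825, 510 bp

Combined cut positions (sorted): 2135, 2645, 3470.
Linear molecule, 3 cuts → 4 fragments:
  2135 − 0 = 2135 bp
  2645 − 2135 = 510 bp
  3470 − 2645 = 825 bp
  4833 − 3470 = 1363 bp
Sorted largest to smallest: 2135, 1363, 825, 510 bp.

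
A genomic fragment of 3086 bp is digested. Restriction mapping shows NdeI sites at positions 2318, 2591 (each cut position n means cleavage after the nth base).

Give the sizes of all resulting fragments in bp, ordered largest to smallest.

2318, 495, 273 bp

Linear molecule, 2 cuts → 3 fragments:
  2318 − 0 = 2318 bp
  2591 − 2318 = 273 bp
  3086 − 2591 = 495 bp
Sorted largest to smallest: 2318, 495, 273 bp.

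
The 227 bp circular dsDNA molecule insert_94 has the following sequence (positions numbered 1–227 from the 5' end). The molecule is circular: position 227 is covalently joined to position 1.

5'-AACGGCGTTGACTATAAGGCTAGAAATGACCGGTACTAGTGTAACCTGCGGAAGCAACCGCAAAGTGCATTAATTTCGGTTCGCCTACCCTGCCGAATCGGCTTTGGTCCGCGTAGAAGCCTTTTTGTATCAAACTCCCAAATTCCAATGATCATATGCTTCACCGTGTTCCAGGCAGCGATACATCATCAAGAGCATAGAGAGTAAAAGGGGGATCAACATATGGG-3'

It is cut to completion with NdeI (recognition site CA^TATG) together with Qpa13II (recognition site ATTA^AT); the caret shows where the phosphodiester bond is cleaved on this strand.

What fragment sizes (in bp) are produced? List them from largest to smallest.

82, 78, 67 bp

NdeI sites (CATATG) start at positions 153, 220.
NdeI cuts after base 2 of each site, so after positions 154, 221.
The Qpa13II site (ATTAAT) starts at position 69.
Qpa13II cuts after base 4 of each site, so after position 72.
Combined cut positions: 72, 154, 221.
Circular molecule, 3 cuts → 3 fragments:
  73–154 → 82 bp
  155–221 → 67 bp
  222–227 then 1–72 → 6 + 72 = 78 bp
Sorted largest to smallest: 82, 78, 67 bp.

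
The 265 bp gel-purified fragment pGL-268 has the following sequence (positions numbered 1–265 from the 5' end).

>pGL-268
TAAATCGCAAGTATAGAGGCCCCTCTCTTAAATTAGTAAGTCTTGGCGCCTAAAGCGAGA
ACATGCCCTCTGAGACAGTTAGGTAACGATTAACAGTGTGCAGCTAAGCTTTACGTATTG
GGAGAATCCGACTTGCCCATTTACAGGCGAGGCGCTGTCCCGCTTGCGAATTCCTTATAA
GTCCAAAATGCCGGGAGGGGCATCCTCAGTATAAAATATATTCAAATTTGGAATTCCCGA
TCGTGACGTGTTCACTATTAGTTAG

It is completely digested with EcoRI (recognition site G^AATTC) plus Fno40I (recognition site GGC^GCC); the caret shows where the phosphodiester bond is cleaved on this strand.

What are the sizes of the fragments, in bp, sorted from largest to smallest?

EcoRI sites (GAATTC) start at positions 168, 231.
EcoRI cuts after the first base of each site, so after positions 168, 231.
The Fno40I site (GGCGCC) starts at position 45.
Fno40I cuts after base 3 of each site, so after position 47.
Combined cut positions: 47, 168, 231.
Linear molecule, 3 cuts → 4 fragments:
  1–47 → 47 bp
  48–168 → 121 bp
  169–231 → 63 bp
  232–265 → 34 bp
Sorted largest to smallest: 121, 63, 47, 34 bp.

121, 63, 47, 34 bp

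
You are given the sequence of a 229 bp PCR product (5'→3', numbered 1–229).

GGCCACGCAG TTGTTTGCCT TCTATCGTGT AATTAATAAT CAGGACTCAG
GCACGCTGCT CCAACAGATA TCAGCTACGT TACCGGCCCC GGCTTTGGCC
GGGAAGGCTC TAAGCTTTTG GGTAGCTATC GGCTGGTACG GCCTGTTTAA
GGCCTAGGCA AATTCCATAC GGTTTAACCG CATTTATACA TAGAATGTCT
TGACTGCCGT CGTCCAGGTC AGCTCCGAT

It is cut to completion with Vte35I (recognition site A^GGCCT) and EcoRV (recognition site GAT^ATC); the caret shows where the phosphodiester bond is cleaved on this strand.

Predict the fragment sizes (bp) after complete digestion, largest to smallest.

81, 79, 69 bp

The Vte35I site (AGGCCT) starts at position 150.
Vte35I cuts after the first base of each site, so after position 150.
The EcoRV site (GATATC) starts at position 67.
EcoRV cuts after base 3 of each site, so after position 69.
Combined cut positions: 69, 150.
Linear molecule, 2 cuts → 3 fragments:
  1–69 → 69 bp
  70–150 → 81 bp
  151–229 → 79 bp
Sorted largest to smallest: 81, 79, 69 bp.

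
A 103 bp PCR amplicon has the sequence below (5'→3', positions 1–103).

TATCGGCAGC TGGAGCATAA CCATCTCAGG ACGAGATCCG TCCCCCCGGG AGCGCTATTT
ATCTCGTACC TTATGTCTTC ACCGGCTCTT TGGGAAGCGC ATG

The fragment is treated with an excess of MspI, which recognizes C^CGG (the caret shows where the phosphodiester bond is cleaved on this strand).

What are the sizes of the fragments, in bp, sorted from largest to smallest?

MspI sites (CCGG) start at positions 46, 82.
MspI cuts after the first base of each site, so after positions 46, 82.
Linear molecule, 2 cuts → 3 fragments:
  1–46 → 46 bp
  47–82 → 36 bp
  83–103 → 21 bp
Sorted largest to smallest: 46, 36, 21 bp.

46, 36, 21 bp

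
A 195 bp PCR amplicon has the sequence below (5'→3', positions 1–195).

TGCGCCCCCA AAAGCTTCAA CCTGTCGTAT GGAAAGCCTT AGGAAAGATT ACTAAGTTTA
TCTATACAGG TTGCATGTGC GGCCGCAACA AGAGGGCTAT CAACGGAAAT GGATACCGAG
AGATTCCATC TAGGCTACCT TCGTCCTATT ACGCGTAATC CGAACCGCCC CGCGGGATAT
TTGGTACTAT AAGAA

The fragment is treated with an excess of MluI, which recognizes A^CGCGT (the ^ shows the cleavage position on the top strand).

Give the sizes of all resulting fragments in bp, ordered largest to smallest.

151, 44 bp

The MluI site (ACGCGT) starts at position 151.
MluI cuts after the first base of each site, so after position 151.
Linear molecule, 1 cut → 2 fragments:
  1–151 → 151 bp
  152–195 → 44 bp
Sorted largest to smallest: 151, 44 bp.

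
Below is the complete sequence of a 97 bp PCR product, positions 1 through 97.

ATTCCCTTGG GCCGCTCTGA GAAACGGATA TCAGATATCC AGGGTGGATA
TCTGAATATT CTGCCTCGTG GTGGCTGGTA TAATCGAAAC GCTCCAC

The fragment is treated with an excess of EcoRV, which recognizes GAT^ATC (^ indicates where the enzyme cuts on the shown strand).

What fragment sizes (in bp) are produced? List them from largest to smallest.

48, 29, 13, 7 bp

EcoRV sites (GATATC) start at positions 27, 34, 47.
EcoRV cuts after base 3 of each site, so after positions 29, 36, 49.
Linear molecule, 3 cuts → 4 fragments:
  1–29 → 29 bp
  30–36 → 7 bp
  37–49 → 13 bp
  50–97 → 48 bp
Sorted largest to smallest: 48, 29, 13, 7 bp.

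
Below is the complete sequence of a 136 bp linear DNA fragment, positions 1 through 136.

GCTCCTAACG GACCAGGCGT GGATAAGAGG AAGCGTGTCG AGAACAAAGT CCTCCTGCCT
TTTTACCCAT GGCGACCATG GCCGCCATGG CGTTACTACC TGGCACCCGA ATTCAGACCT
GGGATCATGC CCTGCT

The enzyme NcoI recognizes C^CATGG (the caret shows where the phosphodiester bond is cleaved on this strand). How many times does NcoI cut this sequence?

3

CCATGG occurs starting at positions 67, 76, 85.
NcoI cuts at 3 sites.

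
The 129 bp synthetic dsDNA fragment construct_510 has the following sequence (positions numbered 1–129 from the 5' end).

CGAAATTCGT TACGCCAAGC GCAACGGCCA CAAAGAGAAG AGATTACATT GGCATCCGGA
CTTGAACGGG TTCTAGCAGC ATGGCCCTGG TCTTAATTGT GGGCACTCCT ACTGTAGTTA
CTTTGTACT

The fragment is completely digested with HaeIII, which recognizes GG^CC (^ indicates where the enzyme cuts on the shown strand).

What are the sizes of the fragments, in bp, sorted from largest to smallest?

HaeIII sites (GGCC) start at positions 26, 83.
HaeIII cuts after base 2 of each site, so after positions 27, 84.
Linear molecule, 2 cuts → 3 fragments:
  1–27 → 27 bp
  28–84 → 57 bp
  85–129 → 45 bp
Sorted largest to smallest: 57, 45, 27 bp.

57, 45, 27 bp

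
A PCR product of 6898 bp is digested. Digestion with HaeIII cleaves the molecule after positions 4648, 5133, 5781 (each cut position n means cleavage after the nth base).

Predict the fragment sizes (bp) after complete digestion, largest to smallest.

Linear molecule, 3 cuts → 4 fragments:
  4648 − 0 = 4648 bp
  5133 − 4648 = 485 bp
  5781 − 5133 = 648 bp
  6898 − 5781 = 1117 bp
Sorted largest to smallest: 4648, 1117, 648, 485 bp.

4648, 1117, 648, 485 bp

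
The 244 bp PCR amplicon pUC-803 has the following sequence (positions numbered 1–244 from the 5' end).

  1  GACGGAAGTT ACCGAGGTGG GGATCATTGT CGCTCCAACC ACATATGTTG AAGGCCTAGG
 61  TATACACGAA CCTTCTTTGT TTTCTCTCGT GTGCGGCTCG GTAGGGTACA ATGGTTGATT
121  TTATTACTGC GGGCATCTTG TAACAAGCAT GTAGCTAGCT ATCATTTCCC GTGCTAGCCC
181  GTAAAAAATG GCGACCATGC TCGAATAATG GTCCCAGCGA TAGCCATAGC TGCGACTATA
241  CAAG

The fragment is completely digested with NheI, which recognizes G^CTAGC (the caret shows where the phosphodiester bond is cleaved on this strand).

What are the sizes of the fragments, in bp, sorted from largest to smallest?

154, 71, 19 bp

NheI sites (GCTAGC) start at positions 154, 173.
NheI cuts after the first base of each site, so after positions 154, 173.
Linear molecule, 2 cuts → 3 fragments:
  1–154 → 154 bp
  155–173 → 19 bp
  174–244 → 71 bp
Sorted largest to smallest: 154, 71, 19 bp.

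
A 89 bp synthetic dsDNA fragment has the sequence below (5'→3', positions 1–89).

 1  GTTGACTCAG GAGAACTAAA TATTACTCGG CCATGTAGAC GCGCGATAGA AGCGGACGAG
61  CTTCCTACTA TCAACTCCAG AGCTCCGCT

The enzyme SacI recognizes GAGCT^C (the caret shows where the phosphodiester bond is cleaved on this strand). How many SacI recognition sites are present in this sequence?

GAGCTC occurs starting at position 80.
SacI cuts at 1 site.

1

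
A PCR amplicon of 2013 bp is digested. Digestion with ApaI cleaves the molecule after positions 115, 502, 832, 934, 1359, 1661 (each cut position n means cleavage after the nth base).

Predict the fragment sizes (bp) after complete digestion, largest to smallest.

425, 387, 352, 330, 302, 115, 102 bp

Linear molecule, 6 cuts → 7 fragments:
  115 − 0 = 115 bp
  502 − 115 = 387 bp
  832 − 502 = 330 bp
  934 − 832 = 102 bp
  1359 − 934 = 425 bp
  1661 − 1359 = 302 bp
  2013 − 1661 = 352 bp
Sorted largest to smallest: 425, 387, 352, 330, 302, 115, 102 bp.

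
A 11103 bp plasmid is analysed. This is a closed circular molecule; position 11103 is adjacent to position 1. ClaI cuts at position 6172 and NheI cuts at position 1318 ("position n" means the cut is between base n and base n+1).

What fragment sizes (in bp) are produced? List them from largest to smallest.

6249, 4854 bp

Combined cut positions (sorted): 1318, 6172.
Circular molecule, 2 cuts → 2 fragments:
  6172 − 1318 = 4854 bp
  wrap: 11103 − 6172 + 1318 = 6249 bp
Sorted largest to smallest: 6249, 4854 bp.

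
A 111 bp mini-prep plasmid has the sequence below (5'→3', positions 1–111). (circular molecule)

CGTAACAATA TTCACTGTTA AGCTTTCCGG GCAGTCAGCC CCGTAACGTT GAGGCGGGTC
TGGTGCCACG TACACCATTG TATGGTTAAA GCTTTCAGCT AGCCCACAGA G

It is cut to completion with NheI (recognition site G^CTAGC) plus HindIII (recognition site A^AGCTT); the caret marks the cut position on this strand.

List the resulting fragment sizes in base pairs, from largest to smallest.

69, 33, 9 bp

The NheI site (GCTAGC) starts at position 98.
NheI cuts after the first base of each site, so after position 98.
HindIII sites (AAGCTT) start at positions 20, 89.
HindIII cuts after the first base of each site, so after positions 20, 89.
Combined cut positions: 20, 89, 98.
Circular molecule, 3 cuts → 3 fragments:
  21–89 → 69 bp
  90–98 → 9 bp
  99–111 then 1–20 → 13 + 20 = 33 bp
Sorted largest to smallest: 69, 33, 9 bp.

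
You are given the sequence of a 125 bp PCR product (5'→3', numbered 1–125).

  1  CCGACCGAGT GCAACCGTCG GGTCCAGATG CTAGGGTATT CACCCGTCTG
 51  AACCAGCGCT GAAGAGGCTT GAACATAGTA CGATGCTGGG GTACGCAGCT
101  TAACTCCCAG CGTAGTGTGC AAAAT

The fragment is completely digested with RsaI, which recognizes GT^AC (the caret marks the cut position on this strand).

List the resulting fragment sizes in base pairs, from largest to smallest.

79, 33, 13 bp

RsaI sites (GTAC) start at positions 78, 91.
RsaI cuts after base 2 of each site, so after positions 79, 92.
Linear molecule, 2 cuts → 3 fragments:
  1–79 → 79 bp
  80–92 → 13 bp
  93–125 → 33 bp
Sorted largest to smallest: 79, 33, 13 bp.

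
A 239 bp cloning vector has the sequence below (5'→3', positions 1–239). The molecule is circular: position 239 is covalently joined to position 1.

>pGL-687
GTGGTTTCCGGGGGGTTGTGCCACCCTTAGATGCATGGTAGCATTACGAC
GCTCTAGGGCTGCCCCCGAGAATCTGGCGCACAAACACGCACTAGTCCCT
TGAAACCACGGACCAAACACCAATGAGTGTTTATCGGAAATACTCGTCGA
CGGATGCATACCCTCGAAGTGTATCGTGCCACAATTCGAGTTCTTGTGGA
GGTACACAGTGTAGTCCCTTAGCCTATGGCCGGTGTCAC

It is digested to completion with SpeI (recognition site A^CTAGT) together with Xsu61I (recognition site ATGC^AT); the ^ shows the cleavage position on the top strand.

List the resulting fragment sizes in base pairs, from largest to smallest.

116, 66, 57 bp

The SpeI site (ACTAGT) starts at position 91.
SpeI cuts after the first base of each site, so after position 91.
Xsu61I sites (ATGCAT) start at positions 31, 154.
Xsu61I cuts after base 4 of each site, so after positions 34, 157.
Combined cut positions: 34, 91, 157.
Circular molecule, 3 cuts → 3 fragments:
  35–91 → 57 bp
  92–157 → 66 bp
  158–239 then 1–34 → 82 + 34 = 116 bp
Sorted largest to smallest: 116, 66, 57 bp.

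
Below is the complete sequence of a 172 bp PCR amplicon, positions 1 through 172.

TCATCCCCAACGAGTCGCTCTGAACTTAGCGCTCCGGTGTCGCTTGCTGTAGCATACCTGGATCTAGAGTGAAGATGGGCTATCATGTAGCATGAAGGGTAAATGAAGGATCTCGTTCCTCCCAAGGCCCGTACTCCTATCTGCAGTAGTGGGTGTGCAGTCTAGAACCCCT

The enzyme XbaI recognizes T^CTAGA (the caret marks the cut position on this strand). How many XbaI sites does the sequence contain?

TCTAGA occurs starting at positions 63, 161.
XbaI cuts at 2 sites.

2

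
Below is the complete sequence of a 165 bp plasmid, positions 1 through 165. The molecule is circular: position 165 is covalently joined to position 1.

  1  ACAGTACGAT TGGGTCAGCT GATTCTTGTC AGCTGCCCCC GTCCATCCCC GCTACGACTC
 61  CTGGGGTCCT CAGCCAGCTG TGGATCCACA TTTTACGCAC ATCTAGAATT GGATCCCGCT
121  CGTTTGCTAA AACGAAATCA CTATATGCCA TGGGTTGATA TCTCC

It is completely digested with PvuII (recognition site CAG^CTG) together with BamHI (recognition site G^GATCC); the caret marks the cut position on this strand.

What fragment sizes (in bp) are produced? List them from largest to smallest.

72, 45, 29, 14, 5 bp

PvuII sites (CAGCTG) start at positions 16, 30, 75.
PvuII cuts after base 3 of each site, so after positions 18, 32, 77.
BamHI sites (GGATCC) start at positions 82, 111.
BamHI cuts after the first base of each site, so after positions 82, 111.
Combined cut positions: 18, 32, 77, 82, 111.
Circular molecule, 5 cuts → 5 fragments:
  19–32 → 14 bp
  33–77 → 45 bp
  78–82 → 5 bp
  83–111 → 29 bp
  112–165 then 1–18 → 54 + 18 = 72 bp
Sorted largest to smallest: 72, 45, 29, 14, 5 bp.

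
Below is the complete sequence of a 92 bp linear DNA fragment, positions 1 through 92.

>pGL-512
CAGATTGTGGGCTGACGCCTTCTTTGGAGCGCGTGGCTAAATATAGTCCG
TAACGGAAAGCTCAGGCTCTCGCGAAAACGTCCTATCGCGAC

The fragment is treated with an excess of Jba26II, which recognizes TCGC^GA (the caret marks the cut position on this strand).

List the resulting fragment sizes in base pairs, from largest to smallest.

73, 16, 3 bp

Jba26II sites (TCGCGA) start at positions 70, 86.
Jba26II cuts after base 4 of each site, so after positions 73, 89.
Linear molecule, 2 cuts → 3 fragments:
  1–73 → 73 bp
  74–89 → 16 bp
  90–92 → 3 bp
Sorted largest to smallest: 73, 16, 3 bp.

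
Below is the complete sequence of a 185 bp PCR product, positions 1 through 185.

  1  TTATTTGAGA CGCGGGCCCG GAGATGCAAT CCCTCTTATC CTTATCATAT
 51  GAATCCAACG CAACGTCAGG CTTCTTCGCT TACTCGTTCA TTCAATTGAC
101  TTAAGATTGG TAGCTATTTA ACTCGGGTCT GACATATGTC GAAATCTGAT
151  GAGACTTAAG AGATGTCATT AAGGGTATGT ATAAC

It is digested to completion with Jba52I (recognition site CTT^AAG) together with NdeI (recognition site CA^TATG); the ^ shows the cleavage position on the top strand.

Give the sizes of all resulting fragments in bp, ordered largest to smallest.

Jba52I sites (CTTAAG) start at positions 100, 155.
Jba52I cuts after base 3 of each site, so after positions 102, 157.
NdeI sites (CATATG) start at positions 46, 133.
NdeI cuts after base 2 of each site, so after positions 47, 134.
Combined cut positions: 47, 102, 134, 157.
Linear molecule, 4 cuts → 5 fragments:
  1–47 → 47 bp
  48–102 → 55 bp
  103–134 → 32 bp
  135–157 → 23 bp
  158–185 → 28 bp
Sorted largest to smallest: 55, 47, 32, 28, 23 bp.

55, 47, 32, 28, 23 bp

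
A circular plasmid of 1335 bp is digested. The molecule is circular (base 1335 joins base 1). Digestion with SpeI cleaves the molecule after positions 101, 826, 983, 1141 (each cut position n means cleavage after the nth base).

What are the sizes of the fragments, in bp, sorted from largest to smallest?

725, 295, 158, 157 bp

Circular molecule, 4 cuts → 4 fragments:
  826 − 101 = 725 bp
  983 − 826 = 157 bp
  1141 − 983 = 158 bp
  wrap: 1335 − 1141 + 101 = 295 bp
Sorted largest to smallest: 725, 295, 158, 157 bp.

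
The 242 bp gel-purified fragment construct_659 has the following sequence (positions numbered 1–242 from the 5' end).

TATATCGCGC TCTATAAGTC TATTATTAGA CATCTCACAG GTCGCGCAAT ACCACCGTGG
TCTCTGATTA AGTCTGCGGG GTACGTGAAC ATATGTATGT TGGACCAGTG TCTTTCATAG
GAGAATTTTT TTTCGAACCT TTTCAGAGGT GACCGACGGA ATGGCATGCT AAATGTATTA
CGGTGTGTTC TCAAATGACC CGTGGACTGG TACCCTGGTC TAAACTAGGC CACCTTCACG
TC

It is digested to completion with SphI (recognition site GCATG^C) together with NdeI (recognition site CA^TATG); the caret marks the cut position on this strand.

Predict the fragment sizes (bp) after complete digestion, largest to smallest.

91, 77, 74 bp

The SphI site (GCATGC) starts at position 164.
SphI cuts after base 5 of each site (before the last base), so after position 168.
The NdeI site (CATATG) starts at position 90.
NdeI cuts after base 2 of each site, so after position 91.
Combined cut positions: 91, 168.
Linear molecule, 2 cuts → 3 fragments:
  1–91 → 91 bp
  92–168 → 77 bp
  169–242 → 74 bp
Sorted largest to smallest: 91, 77, 74 bp.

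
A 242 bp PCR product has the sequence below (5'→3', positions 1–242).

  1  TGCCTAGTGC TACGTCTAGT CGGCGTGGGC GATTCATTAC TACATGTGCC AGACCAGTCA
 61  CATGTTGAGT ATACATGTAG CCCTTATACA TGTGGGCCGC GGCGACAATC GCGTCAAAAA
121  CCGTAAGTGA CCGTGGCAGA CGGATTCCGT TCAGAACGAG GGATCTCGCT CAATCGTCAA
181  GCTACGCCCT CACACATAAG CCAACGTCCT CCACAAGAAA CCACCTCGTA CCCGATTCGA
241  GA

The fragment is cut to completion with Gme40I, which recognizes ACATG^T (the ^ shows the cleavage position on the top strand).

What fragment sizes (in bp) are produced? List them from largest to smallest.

150, 46, 18, 15, 13 bp

Gme40I sites (ACATGT) start at positions 42, 60, 73, 88.
Gme40I cuts after base 5 of each site (before the last base), so after positions 46, 64, 77, 92.
Linear molecule, 4 cuts → 5 fragments:
  1–46 → 46 bp
  47–64 → 18 bp
  65–77 → 13 bp
  78–92 → 15 bp
  93–242 → 150 bp
Sorted largest to smallest: 150, 46, 18, 15, 13 bp.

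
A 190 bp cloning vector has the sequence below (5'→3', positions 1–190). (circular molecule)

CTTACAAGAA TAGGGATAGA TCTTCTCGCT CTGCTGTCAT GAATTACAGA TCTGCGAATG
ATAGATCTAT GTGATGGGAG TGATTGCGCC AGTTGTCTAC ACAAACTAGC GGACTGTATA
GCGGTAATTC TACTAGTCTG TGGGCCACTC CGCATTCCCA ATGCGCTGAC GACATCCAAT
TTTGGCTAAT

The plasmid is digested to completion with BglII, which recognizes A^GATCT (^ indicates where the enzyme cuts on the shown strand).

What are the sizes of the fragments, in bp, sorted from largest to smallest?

145, 30, 15 bp

BglII sites (AGATCT) start at positions 18, 48, 63.
BglII cuts after the first base of each site, so after positions 18, 48, 63.
Circular molecule, 3 cuts → 3 fragments:
  19–48 → 30 bp
  49–63 → 15 bp
  64–190 then 1–18 → 127 + 18 = 145 bp
Sorted largest to smallest: 145, 30, 15 bp.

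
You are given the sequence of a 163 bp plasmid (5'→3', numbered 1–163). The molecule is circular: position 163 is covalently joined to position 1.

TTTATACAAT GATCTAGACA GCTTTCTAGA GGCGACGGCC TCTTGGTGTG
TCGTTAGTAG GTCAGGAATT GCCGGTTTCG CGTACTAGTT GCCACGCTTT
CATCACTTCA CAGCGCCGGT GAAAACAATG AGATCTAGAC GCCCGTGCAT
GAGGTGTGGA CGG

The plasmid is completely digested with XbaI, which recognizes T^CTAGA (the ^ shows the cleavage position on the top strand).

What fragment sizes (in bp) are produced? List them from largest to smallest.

XbaI sites (TCTAGA) start at positions 13, 25, 134.
XbaI cuts after the first base of each site, so after positions 13, 25, 134.
Circular molecule, 3 cuts → 3 fragments:
  14–25 → 12 bp
  26–134 → 109 bp
  135–163 then 1–13 → 29 + 13 = 42 bp
Sorted largest to smallest: 109, 42, 12 bp.

109, 42, 12 bp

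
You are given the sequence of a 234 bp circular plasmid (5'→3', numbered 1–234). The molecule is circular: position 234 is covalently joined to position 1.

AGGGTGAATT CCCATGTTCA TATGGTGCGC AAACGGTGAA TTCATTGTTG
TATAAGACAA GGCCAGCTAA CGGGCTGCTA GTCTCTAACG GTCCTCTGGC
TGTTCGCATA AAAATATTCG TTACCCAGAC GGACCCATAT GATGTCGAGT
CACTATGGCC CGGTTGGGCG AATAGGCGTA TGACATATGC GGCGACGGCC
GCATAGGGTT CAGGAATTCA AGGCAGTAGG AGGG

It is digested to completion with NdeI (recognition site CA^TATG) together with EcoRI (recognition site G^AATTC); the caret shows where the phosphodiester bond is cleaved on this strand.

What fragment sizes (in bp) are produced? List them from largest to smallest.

NdeI sites (CATATG) start at positions 19, 136, 184.
NdeI cuts after base 2 of each site, so after positions 20, 137, 185.
EcoRI sites (GAATTC) start at positions 6, 38, 214.
EcoRI cuts after the first base of each site, so after positions 6, 38, 214.
Combined cut positions: 6, 20, 38, 137, 185, 214.
Circular molecule, 6 cuts → 6 fragments:
  7–20 → 14 bp
  21–38 → 18 bp
  39–137 → 99 bp
  138–185 → 48 bp
  186–214 → 29 bp
  215–234 then 1–6 → 20 + 6 = 26 bp
Sorted largest to smallest: 99, 48, 29, 26, 18, 14 bp.

99, 48, 29, 26, 18, 14 bp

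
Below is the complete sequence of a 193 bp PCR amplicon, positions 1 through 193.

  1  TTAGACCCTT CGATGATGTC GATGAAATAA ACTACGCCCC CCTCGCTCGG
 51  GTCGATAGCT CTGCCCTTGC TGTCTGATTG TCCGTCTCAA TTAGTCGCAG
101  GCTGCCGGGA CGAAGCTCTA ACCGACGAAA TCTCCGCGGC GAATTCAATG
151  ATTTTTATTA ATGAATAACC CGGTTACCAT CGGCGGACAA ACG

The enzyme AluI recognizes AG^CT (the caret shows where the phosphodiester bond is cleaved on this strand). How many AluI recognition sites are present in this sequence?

AGCT occurs starting at positions 57, 114.
AluI cuts at 2 sites.

2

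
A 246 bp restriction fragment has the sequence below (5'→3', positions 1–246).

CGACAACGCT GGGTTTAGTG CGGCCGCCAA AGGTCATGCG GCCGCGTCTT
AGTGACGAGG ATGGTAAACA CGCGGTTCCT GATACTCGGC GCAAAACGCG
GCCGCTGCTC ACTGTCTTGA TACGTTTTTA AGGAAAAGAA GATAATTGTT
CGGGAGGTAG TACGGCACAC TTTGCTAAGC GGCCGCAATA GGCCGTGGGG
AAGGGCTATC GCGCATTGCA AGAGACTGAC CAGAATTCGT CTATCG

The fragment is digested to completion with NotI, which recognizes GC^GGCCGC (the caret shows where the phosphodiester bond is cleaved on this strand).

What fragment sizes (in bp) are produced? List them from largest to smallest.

NotI sites (GCGGCCGC) start at positions 20, 38, 98, 179.
NotI cuts after base 2 of each site, so after positions 21, 39, 99, 180.
Linear molecule, 4 cuts → 5 fragments:
  1–21 → 21 bp
  22–39 → 18 bp
  40–99 → 60 bp
  100–180 → 81 bp
  181–246 → 66 bp
Sorted largest to smallest: 81, 66, 60, 21, 18 bp.

81, 66, 60, 21, 18 bp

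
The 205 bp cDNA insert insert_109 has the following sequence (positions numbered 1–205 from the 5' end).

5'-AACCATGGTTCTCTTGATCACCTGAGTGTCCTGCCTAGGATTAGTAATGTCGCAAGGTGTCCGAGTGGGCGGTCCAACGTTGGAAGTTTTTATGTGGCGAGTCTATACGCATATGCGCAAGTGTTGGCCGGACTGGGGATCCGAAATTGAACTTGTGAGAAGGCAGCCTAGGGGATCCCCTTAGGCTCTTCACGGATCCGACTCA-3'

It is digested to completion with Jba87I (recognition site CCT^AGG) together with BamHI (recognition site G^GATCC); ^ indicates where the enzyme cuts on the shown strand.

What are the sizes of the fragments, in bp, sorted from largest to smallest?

101, 36, 32, 21, 11, 4 bp

Jba87I sites (CCTAGG) start at positions 34, 167.
Jba87I cuts after base 3 of each site, so after positions 36, 169.
BamHI sites (GGATCC) start at positions 137, 173, 194.
BamHI cuts after the first base of each site, so after positions 137, 173, 194.
Combined cut positions: 36, 137, 169, 173, 194.
Linear molecule, 5 cuts → 6 fragments:
  1–36 → 36 bp
  37–137 → 101 bp
  138–169 → 32 bp
  170–173 → 4 bp
  174–194 → 21 bp
  195–205 → 11 bp
Sorted largest to smallest: 101, 36, 32, 21, 11, 4 bp.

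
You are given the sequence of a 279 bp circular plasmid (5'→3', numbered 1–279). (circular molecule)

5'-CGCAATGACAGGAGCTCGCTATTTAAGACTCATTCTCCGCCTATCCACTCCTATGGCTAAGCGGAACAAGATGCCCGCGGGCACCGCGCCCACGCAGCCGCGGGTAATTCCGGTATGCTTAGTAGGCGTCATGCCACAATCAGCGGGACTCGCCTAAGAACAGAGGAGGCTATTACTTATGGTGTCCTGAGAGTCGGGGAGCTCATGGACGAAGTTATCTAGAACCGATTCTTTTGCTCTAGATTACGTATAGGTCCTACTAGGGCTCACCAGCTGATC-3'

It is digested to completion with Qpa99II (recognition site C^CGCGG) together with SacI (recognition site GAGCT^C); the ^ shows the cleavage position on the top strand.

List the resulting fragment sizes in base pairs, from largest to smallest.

105, 92, 59, 23 bp

Qpa99II sites (CCGCGG) start at positions 75, 98.
Qpa99II cuts after the first base of each site, so after positions 75, 98.
SacI sites (GAGCTC) start at positions 12, 199.
SacI cuts after base 5 of each site (before the last base), so after positions 16, 203.
Combined cut positions: 16, 75, 98, 203.
Circular molecule, 4 cuts → 4 fragments:
  17–75 → 59 bp
  76–98 → 23 bp
  99–203 → 105 bp
  204–279 then 1–16 → 76 + 16 = 92 bp
Sorted largest to smallest: 105, 92, 59, 23 bp.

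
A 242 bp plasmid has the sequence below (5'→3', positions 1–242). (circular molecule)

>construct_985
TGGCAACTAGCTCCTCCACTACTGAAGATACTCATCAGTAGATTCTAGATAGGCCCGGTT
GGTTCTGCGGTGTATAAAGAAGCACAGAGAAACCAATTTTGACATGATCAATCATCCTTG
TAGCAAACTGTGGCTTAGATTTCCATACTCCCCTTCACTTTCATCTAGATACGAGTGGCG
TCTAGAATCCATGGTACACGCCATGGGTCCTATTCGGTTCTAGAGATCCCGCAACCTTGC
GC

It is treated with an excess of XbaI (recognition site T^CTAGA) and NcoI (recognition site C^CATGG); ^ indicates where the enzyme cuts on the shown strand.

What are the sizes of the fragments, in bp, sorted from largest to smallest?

120, 67, 18, 17, 12, 8 bp

XbaI sites (TCTAGA) start at positions 44, 164, 181, 219.
XbaI cuts after the first base of each site, so after positions 44, 164, 181, 219.
NcoI sites (CCATGG) start at positions 189, 201.
NcoI cuts after the first base of each site, so after positions 189, 201.
Combined cut positions: 44, 164, 181, 189, 201, 219.
Circular molecule, 6 cuts → 6 fragments:
  45–164 → 120 bp
  165–181 → 17 bp
  182–189 → 8 bp
  190–201 → 12 bp
  202–219 → 18 bp
  220–242 then 1–44 → 23 + 44 = 67 bp
Sorted largest to smallest: 120, 67, 18, 17, 12, 8 bp.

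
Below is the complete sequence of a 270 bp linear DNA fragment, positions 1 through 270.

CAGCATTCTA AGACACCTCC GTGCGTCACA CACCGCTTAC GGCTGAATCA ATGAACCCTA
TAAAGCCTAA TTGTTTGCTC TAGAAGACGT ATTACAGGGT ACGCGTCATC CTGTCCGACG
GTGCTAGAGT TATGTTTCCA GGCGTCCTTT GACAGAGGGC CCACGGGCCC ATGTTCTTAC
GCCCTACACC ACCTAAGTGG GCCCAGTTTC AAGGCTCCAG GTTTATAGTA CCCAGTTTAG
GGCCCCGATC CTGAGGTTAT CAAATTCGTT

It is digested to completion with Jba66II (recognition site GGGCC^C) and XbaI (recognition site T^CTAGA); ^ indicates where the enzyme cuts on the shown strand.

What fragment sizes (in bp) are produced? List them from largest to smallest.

Jba66II sites (GGGCCC) start at positions 157, 165, 199, 240.
Jba66II cuts after base 5 of each site (before the last base), so after positions 161, 169, 203, 244.
The XbaI site (TCTAGA) starts at position 79.
XbaI cuts after the first base of each site, so after position 79.
Combined cut positions: 79, 161, 169, 203, 244.
Linear molecule, 5 cuts → 6 fragments:
  1–79 → 79 bp
  80–161 → 82 bp
  162–169 → 8 bp
  170–203 → 34 bp
  204–244 → 41 bp
  245–270 → 26 bp
Sorted largest to smallest: 82, 79, 41, 34, 26, 8 bp.

82, 79, 41, 34, 26, 8 bp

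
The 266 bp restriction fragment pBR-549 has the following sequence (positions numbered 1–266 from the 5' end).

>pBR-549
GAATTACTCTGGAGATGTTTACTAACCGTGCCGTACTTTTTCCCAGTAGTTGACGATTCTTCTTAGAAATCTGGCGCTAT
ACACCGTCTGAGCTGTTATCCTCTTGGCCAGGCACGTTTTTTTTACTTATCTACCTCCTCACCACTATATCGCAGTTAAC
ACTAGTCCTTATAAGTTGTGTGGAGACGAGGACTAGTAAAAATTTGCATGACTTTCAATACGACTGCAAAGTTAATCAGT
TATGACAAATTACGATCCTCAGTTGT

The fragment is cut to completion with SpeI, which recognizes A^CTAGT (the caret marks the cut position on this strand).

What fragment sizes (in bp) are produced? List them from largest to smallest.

SpeI sites (ACTAGT) start at positions 161, 192.
SpeI cuts after the first base of each site, so after positions 161, 192.
Linear molecule, 2 cuts → 3 fragments:
  1–161 → 161 bp
  162–192 → 31 bp
  193–266 → 74 bp
Sorted largest to smallest: 161, 74, 31 bp.

161, 74, 31 bp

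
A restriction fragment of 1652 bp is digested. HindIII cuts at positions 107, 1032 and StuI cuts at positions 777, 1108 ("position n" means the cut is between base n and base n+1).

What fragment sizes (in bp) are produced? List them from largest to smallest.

Combined cut positions (sorted): 107, 777, 1032, 1108.
Linear molecule, 4 cuts → 5 fragments:
  107 − 0 = 107 bp
  777 − 107 = 670 bp
  1032 − 777 = 255 bp
  1108 − 1032 = 76 bp
  1652 − 1108 = 544 bp
Sorted largest to smallest: 670, 544, 255, 107, 76 bp.

670, 544, 255, 107, 76 bp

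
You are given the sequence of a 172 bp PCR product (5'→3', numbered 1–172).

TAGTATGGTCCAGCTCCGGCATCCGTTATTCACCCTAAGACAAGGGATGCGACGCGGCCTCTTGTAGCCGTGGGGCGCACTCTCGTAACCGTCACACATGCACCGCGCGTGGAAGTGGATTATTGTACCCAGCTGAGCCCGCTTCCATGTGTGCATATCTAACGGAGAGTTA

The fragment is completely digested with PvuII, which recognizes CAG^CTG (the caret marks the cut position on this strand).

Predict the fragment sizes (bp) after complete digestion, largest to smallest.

132, 40 bp

The PvuII site (CAGCTG) starts at position 130.
PvuII cuts after base 3 of each site, so after position 132.
Linear molecule, 1 cut → 2 fragments:
  1–132 → 132 bp
  133–172 → 40 bp
Sorted largest to smallest: 132, 40 bp.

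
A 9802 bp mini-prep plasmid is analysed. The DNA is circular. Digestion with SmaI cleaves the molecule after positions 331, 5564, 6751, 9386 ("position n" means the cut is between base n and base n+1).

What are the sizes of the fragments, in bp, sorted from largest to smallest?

5233, 2635, 1187, 747 bp

Circular molecule, 4 cuts → 4 fragments:
  5564 − 331 = 5233 bp
  6751 − 5564 = 1187 bp
  9386 − 6751 = 2635 bp
  wrap: 9802 − 9386 + 331 = 747 bp
Sorted largest to smallest: 5233, 2635, 1187, 747 bp.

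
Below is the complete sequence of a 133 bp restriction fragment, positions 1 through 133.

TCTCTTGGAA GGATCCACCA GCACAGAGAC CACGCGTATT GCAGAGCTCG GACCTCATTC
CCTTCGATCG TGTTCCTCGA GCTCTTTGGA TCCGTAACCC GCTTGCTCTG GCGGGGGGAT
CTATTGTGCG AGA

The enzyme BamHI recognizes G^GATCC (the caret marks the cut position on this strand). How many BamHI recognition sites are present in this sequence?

2

GGATCC occurs starting at positions 11, 88.
BamHI cuts at 2 sites.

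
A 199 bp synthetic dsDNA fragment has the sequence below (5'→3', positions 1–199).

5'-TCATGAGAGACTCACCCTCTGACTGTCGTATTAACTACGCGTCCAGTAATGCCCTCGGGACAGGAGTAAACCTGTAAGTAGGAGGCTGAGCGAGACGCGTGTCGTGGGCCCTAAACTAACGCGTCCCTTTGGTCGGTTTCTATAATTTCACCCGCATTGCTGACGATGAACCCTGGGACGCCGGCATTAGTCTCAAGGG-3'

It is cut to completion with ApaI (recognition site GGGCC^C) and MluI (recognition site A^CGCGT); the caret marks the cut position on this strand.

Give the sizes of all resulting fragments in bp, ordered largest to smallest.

80, 58, 37, 15, 9 bp

The ApaI site (GGGCCC) starts at position 106.
ApaI cuts after base 5 of each site (before the last base), so after position 110.
MluI sites (ACGCGT) start at positions 37, 95, 119.
MluI cuts after the first base of each site, so after positions 37, 95, 119.
Combined cut positions: 37, 95, 110, 119.
Linear molecule, 4 cuts → 5 fragments:
  1–37 → 37 bp
  38–95 → 58 bp
  96–110 → 15 bp
  111–119 → 9 bp
  120–199 → 80 bp
Sorted largest to smallest: 80, 58, 37, 15, 9 bp.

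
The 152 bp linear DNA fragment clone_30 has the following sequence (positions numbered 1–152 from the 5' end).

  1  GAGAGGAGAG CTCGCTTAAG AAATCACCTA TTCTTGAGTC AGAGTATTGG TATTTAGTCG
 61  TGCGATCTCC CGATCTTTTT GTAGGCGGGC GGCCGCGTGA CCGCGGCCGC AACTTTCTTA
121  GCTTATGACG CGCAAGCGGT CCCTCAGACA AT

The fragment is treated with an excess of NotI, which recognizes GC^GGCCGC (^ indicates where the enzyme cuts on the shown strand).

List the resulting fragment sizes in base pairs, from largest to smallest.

90, 48, 14 bp

NotI sites (GCGGCCGC) start at positions 89, 103.
NotI cuts after base 2 of each site, so after positions 90, 104.
Linear molecule, 2 cuts → 3 fragments:
  1–90 → 90 bp
  91–104 → 14 bp
  105–152 → 48 bp
Sorted largest to smallest: 90, 48, 14 bp.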